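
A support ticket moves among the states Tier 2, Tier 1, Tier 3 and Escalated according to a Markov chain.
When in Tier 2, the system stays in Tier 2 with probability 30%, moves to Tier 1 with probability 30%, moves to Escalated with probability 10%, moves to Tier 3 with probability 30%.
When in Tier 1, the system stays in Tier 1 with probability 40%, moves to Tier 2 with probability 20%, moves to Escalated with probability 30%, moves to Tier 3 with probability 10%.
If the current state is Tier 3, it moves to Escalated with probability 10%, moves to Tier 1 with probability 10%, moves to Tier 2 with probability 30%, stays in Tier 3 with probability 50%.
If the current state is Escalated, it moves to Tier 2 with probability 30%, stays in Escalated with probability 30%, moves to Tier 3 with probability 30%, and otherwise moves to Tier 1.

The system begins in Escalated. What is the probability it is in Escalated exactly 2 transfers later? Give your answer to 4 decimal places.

0.1800

Propagate the distribution vector 2 transfers from Escalated.
After 0 transfers: (0.0000, 0.0000, 0.0000, 1.0000)
After 1 transfer: (0.3000, 0.1000, 0.3000, 0.3000)
After 2 transfers: (0.2900, 0.1900, 0.3400, 0.1800)
P(in Escalated after 2 transfers) = 0.1800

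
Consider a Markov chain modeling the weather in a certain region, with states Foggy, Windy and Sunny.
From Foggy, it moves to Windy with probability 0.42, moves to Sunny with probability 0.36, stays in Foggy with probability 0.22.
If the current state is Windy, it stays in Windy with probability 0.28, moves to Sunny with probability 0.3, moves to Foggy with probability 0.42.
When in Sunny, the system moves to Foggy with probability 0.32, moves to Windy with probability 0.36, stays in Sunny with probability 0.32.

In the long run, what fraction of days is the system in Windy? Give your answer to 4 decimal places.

Let the stationary distribution be π with π = πP and π_1 + π_2 + π_3 = 1.
π_1 = 0.22·π_1 + 0.42·π_2 + 0.32·π_3
π_2 = 0.42·π_1 + 0.28·π_2 + 0.36·π_3
Solving with the normalization constraint gives π = (0.3228, 0.3513, 0.3259).
So the stationary probability of Windy is 0.3513.

0.3513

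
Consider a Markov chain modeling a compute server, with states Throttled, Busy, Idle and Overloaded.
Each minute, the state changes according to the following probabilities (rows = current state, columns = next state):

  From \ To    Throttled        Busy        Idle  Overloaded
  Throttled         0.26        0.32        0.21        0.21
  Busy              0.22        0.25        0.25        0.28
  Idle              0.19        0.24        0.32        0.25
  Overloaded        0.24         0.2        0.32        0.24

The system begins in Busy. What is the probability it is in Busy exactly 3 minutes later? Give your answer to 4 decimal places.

0.2508

Propagate the distribution vector 3 minutes from Busy.
After 0 minutes: (0.0000, 1.0000, 0.0000, 0.0000)
After 1 minute: (0.2200, 0.2500, 0.2500, 0.2800)
After 2 minutes: (0.2269, 0.2489, 0.2783, 0.2459)
After 3 minutes: (0.2256, 0.2508, 0.2776, 0.2459)
P(in Busy after 3 minutes) = 0.2508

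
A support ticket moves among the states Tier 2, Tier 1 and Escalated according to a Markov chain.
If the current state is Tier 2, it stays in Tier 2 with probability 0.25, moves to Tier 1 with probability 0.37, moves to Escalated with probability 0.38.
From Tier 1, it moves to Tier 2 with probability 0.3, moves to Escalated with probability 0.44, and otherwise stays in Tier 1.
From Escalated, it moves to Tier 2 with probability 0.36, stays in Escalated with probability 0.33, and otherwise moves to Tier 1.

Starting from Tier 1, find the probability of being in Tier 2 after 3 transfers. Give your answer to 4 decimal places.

0.3068

Propagate the distribution vector 3 transfers from Tier 1.
After 0 transfers: (0.0000, 1.0000, 0.0000)
After 1 transfer: (0.3000, 0.2600, 0.4400)
After 2 transfers: (0.3114, 0.3150, 0.3736)
After 3 transfers: (0.3068, 0.3129, 0.3802)
P(in Tier 2 after 3 transfers) = 0.3068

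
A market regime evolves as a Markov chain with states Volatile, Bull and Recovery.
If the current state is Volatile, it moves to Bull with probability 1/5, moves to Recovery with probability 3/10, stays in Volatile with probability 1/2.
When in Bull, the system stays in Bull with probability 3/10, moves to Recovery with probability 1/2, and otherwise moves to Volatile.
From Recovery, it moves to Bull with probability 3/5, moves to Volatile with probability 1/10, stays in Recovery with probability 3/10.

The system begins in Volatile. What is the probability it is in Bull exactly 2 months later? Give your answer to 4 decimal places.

Sum over the intermediate state after 1 month:
P = P(Volatile→Volatile)·P(Volatile→Bull) + P(Volatile→Bull)·P(Bull→Bull) + P(Volatile→Recovery)·P(Recovery→Bull)
  = 0.5×0.2 + 0.2×0.3 + 0.3×0.6
  = 0.1000 + 0.0600 + 0.1800 = 0.3400

0.3400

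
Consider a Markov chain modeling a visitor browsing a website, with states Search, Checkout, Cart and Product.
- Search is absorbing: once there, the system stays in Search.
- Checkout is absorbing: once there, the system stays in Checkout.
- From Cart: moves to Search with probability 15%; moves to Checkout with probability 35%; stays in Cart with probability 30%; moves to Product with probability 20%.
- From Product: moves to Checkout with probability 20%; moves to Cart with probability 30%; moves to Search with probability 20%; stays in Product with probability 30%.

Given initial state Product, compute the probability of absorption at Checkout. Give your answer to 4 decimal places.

0.5698

Let h(s) be the probability of absorption at Checkout starting from transient state s. Then h(Checkout) = 1 and h(Search) = 0. By first-step analysis:
h(Cart) = 0.15·0 + 0.35·1 + 0.3·h(Cart) + 0.2·h(Product)
h(Product) = 0.2·0 + 0.2·1 + 0.3·h(Cart) + 0.3·h(Product)
Solving: h(Cart) = 0.6628, h(Product) = 0.5698.
Starting from Product, the probability is 0.5698.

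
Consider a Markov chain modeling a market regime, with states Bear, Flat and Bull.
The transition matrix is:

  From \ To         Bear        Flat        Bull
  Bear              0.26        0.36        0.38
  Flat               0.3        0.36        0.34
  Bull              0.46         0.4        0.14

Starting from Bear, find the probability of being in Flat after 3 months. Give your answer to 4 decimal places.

Propagate the distribution vector 3 months from Bear.
After 0 months: (1.0000, 0.0000, 0.0000)
After 1 month: (0.2600, 0.3600, 0.3800)
After 2 months: (0.3504, 0.3752, 0.2744)
After 3 months: (0.3299, 0.3710, 0.2991)
P(in Flat after 3 months) = 0.3710

0.3710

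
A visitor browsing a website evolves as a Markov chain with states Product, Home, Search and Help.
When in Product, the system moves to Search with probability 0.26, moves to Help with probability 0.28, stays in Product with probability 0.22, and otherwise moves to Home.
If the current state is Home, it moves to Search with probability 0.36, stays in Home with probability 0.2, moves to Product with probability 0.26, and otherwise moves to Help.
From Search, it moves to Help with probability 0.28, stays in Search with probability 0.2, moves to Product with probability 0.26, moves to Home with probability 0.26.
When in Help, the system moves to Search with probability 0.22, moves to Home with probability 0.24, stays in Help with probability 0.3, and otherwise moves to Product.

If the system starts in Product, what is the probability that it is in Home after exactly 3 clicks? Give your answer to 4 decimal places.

0.2357

Propagate the distribution vector 3 clicks from Product.
After 0 clicks: (1.0000, 0.0000, 0.0000, 0.0000)
After 1 click: (0.2200, 0.2400, 0.2600, 0.2800)
After 2 clicks: (0.2456, 0.2356, 0.2572, 0.2616)
After 3 clicks: (0.2449, 0.2357, 0.2577, 0.2617)
P(in Home after 3 clicks) = 0.2357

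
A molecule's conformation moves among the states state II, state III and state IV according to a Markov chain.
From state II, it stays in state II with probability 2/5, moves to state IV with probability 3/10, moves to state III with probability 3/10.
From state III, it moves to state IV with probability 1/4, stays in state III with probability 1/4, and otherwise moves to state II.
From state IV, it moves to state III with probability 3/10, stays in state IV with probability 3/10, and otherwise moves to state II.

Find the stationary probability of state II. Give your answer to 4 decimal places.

Let the stationary distribution be π with π = πP and π_1 + π_2 + π_3 = 1.
π_1 = 0.4·π_1 + 0.5·π_2 + 0.4·π_3
π_2 = 0.3·π_1 + 0.25·π_2 + 0.3·π_3
Solving with the normalization constraint gives π = (0.4286, 0.2857, 0.2857).
So the stationary probability of state II is 0.4286.

0.4286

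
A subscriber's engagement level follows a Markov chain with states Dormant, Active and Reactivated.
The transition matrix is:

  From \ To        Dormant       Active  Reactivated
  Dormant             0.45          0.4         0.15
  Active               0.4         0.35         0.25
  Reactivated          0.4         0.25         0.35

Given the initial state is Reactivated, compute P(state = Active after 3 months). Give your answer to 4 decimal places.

0.3465

Propagate the distribution vector 3 months from Reactivated.
After 0 months: (0.0000, 0.0000, 1.0000)
After 1 month: (0.4000, 0.2500, 0.3500)
After 2 months: (0.4200, 0.3350, 0.2450)
After 3 months: (0.4210, 0.3465, 0.2325)
P(in Active after 3 months) = 0.3465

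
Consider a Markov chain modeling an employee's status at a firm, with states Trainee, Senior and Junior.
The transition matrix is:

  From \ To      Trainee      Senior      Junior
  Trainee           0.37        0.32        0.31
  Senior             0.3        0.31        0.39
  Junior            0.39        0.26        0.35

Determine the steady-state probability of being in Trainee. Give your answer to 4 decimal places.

0.3562

Let the stationary distribution be π with π = πP and π_1 + π_2 + π_3 = 1.
π_1 = 0.37·π_1 + 0.3·π_2 + 0.39·π_3
π_2 = 0.32·π_1 + 0.31·π_2 + 0.26·π_3
Solving with the normalization constraint gives π = (0.3562, 0.2962, 0.3476).
So the stationary probability of Trainee is 0.3562.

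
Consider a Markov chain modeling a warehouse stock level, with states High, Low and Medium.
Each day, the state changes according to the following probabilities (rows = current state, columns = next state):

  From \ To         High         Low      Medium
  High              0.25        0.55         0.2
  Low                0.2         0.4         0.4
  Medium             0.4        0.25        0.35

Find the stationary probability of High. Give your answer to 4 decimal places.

Let the stationary distribution be π with π = πP and π_1 + π_2 + π_3 = 1.
π_1 = 0.25·π_1 + 0.2·π_2 + 0.4·π_3
π_2 = 0.55·π_1 + 0.4·π_2 + 0.25·π_3
Solving with the normalization constraint gives π = (0.2795, 0.3928, 0.3277).
So the stationary probability of High is 0.2795.

0.2795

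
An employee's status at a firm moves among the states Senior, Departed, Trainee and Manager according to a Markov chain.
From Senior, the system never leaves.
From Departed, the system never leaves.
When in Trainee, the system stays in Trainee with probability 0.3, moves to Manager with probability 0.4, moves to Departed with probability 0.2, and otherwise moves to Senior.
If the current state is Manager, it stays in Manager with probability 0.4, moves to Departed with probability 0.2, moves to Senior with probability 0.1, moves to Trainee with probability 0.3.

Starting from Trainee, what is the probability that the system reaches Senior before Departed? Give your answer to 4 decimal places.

Let h(s) be the probability of absorption at Senior starting from transient state s. Then h(Senior) = 1 and h(Departed) = 0. By first-step analysis:
h(Trainee) = 0.1·1 + 0.2·0 + 0.3·h(Trainee) + 0.4·h(Manager)
h(Manager) = 0.1·1 + 0.2·0 + 0.3·h(Trainee) + 0.4·h(Manager)
Solving: h(Trainee) = 0.3333, h(Manager) = 0.3333.
Starting from Trainee, the probability is 0.3333.

0.3333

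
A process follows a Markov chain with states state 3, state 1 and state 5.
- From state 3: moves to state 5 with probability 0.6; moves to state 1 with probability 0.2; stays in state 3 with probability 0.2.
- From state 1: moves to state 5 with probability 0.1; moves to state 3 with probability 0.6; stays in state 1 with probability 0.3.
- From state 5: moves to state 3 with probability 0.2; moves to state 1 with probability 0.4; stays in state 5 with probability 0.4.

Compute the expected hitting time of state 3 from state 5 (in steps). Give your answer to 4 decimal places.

Let t(s) be the expected number of steps to first reach state 3 from state s, with t(state 3) = 0. Conditioning on the first step:
t(state 1) = 1 + 0.3·t(state 1) + 0.1·t(state 5)
t(state 5) = 1 + 0.4·t(state 1) + 0.4·t(state 5)
Solving: t(state 1) = 1.8421, t(state 5) = 2.8947.
Expected steps from state 5 to state 3: 2.8947.

2.8947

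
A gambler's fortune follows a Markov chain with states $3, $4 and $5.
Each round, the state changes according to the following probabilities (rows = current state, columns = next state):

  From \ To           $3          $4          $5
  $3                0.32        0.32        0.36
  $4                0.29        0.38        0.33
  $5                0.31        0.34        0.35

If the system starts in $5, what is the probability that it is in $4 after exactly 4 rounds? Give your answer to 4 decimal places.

Propagate the distribution vector 4 rounds from $5.
After 0 rounds: (0.0000, 0.0000, 1.0000)
After 1 round: (0.3100, 0.3400, 0.3500)
After 2 rounds: (0.3063, 0.3474, 0.3463)
After 3 rounds: (0.3061, 0.3478, 0.3461)
After 4 rounds: (0.3061, 0.3478, 0.3461)
P(in $4 after 4 rounds) = 0.3478

0.3478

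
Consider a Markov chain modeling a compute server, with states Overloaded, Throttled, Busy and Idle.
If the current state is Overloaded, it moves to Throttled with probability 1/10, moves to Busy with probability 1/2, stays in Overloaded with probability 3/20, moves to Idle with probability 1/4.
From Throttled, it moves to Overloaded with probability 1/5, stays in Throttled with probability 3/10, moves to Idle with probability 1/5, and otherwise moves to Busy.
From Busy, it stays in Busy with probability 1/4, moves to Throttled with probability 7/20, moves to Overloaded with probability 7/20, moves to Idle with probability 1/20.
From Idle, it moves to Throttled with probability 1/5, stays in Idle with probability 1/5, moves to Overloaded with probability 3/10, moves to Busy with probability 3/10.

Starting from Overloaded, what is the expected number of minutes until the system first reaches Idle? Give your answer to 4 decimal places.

Let t(s) be the expected number of minutes to first reach Idle from state s, with t(Idle) = 0. Conditioning on the first minute:
t(Overloaded) = 1 + 0.15·t(Overloaded) + 0.1·t(Throttled) + 0.5·t(Busy)
t(Throttled) = 1 + 0.2·t(Overloaded) + 0.3·t(Throttled) + 0.3·t(Busy)
t(Busy) = 1 + 0.35·t(Overloaded) + 0.35·t(Throttled) + 0.25·t(Busy)
Solving: t(Overloaded) = 6.0345, t(Throttled) = 6.1638, t(Busy) = 7.0259.
Expected minutes from Overloaded to Idle: 6.0345.

6.0345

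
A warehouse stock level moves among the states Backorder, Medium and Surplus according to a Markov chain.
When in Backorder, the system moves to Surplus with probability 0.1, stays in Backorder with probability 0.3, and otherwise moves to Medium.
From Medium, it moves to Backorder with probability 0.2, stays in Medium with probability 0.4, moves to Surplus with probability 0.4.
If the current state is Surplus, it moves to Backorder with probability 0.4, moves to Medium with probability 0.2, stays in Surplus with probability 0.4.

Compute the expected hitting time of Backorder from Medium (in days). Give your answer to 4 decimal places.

3.5714

Let t(s) be the expected number of days to first reach Backorder from state s, with t(Backorder) = 0. Conditioning on the first day:
t(Medium) = 1 + 0.4·t(Medium) + 0.4·t(Surplus)
t(Surplus) = 1 + 0.2·t(Medium) + 0.4·t(Surplus)
Solving: t(Medium) = 3.5714, t(Surplus) = 2.8571.
Expected days from Medium to Backorder: 3.5714.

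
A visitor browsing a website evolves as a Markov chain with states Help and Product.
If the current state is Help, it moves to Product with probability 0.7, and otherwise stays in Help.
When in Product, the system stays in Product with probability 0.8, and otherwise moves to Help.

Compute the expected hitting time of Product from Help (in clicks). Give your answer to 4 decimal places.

1.4286

Let t(s) be the expected number of clicks to first reach Product from state s, with t(Product) = 0. Conditioning on the first click:
t(Help) = 1 + 0.3·t(Help)
Solving: t(Help) = 1.4286.
Expected clicks from Help to Product: 1.4286.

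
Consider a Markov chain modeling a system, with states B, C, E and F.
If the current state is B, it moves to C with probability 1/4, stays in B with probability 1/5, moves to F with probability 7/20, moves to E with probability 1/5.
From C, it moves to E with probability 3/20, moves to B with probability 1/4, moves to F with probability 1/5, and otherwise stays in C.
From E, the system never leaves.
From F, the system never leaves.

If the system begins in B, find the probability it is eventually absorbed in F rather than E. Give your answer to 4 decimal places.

0.6228

Let h(s) be the probability of absorption at F starting from transient state s. Then h(F) = 1 and h(E) = 0. By first-step analysis:
h(B) = 0.2·h(B) + 0.25·h(C) + 0.2·0 + 0.35·1
h(C) = 0.25·h(B) + 0.4·h(C) + 0.15·0 + 0.2·1
Solving: h(B) = 0.6228, h(C) = 0.5928.
Starting from B, the probability is 0.6228.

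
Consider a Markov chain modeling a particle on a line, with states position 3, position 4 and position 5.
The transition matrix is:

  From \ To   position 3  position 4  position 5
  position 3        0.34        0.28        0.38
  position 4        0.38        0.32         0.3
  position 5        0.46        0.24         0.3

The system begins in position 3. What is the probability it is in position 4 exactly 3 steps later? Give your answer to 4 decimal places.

Propagate the distribution vector 3 steps from position 3.
After 0 steps: (1.0000, 0.0000, 0.0000)
After 1 step: (0.3400, 0.2800, 0.3800)
After 2 steps: (0.3968, 0.2760, 0.3272)
After 3 steps: (0.3903, 0.2780, 0.3317)
P(in position 4 after 3 steps) = 0.2780

0.2780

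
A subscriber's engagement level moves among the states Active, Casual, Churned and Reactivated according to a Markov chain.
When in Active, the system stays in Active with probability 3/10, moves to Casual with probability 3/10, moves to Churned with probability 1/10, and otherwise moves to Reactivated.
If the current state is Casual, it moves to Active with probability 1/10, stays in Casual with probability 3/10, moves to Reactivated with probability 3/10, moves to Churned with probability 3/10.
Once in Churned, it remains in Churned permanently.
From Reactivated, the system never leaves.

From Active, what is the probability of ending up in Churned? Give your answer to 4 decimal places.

0.3478

Let h(s) be the probability of absorption at Churned starting from transient state s. Then h(Churned) = 1 and h(Reactivated) = 0. By first-step analysis:
h(Active) = 0.3·h(Active) + 0.3·h(Casual) + 0.1·1 + 0.3·0
h(Casual) = 0.1·h(Active) + 0.3·h(Casual) + 0.3·1 + 0.3·0
Solving: h(Active) = 0.3478, h(Casual) = 0.4783.
Starting from Active, the probability is 0.3478.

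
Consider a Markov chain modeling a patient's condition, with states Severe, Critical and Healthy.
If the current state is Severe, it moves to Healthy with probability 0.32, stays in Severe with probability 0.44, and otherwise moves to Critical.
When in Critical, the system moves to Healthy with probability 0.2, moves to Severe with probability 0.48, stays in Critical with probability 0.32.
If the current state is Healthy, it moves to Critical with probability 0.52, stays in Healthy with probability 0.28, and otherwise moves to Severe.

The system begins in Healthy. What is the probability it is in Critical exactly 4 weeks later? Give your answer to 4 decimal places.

0.3418

Propagate the distribution vector 4 weeks from Healthy.
After 0 weeks: (0.0000, 0.0000, 1.0000)
After 1 week: (0.2000, 0.5200, 0.2800)
After 2 weeks: (0.3936, 0.3600, 0.2464)
After 3 weeks: (0.3953, 0.3378, 0.2669)
After 4 weeks: (0.3894, 0.3418, 0.2688)
P(in Critical after 4 weeks) = 0.3418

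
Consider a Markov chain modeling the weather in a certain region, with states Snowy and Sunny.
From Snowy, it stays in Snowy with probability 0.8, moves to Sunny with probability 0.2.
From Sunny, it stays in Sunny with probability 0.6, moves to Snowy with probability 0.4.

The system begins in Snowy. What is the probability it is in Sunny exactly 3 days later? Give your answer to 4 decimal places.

0.3120

Propagate the distribution vector 3 days from Snowy.
After 0 days: (1.0000, 0.0000)
After 1 day: (0.8000, 0.2000)
After 2 days: (0.7200, 0.2800)
After 3 days: (0.6880, 0.3120)
P(in Sunny after 3 days) = 0.3120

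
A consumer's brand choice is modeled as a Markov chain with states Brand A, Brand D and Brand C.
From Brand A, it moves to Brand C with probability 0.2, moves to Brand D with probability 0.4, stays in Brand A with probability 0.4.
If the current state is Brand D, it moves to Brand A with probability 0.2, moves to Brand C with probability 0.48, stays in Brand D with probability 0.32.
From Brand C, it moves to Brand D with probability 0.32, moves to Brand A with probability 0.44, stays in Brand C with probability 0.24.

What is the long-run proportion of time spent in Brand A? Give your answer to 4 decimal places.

0.3429

Let the stationary distribution be π with π = πP and π_1 + π_2 + π_3 = 1.
π_1 = 0.4·π_1 + 0.2·π_2 + 0.44·π_3
π_2 = 0.4·π_1 + 0.32·π_2 + 0.32·π_3
Solving with the normalization constraint gives π = (0.3429, 0.3474, 0.3097).
So the stationary probability of Brand A is 0.3429.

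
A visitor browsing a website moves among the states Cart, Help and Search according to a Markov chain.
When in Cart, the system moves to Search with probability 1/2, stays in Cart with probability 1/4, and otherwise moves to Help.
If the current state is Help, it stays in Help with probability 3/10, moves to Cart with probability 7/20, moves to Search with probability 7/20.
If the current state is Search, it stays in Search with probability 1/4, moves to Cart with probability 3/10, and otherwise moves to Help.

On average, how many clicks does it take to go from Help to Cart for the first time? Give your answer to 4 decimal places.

2.9932

Let t(s) be the expected number of clicks to first reach Cart from state s, with t(Cart) = 0. Conditioning on the first click:
t(Help) = 1 + 0.3·t(Help) + 0.35·t(Search)
t(Search) = 1 + 0.45·t(Help) + 0.25·t(Search)
Solving: t(Help) = 2.9932, t(Search) = 3.1293.
Expected clicks from Help to Cart: 2.9932.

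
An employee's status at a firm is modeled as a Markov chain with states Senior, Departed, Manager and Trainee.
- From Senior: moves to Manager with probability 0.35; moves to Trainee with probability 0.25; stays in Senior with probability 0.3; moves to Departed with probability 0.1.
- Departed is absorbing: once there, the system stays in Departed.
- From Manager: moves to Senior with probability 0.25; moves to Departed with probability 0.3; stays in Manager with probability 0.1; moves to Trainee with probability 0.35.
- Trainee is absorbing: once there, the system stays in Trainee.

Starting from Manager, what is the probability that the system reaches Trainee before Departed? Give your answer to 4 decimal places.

Let h(s) be the probability of absorption at Trainee starting from transient state s. Then h(Trainee) = 1 and h(Departed) = 0. By first-step analysis:
h(Senior) = 0.3·h(Senior) + 0.1·0 + 0.35·h(Manager) + 0.25·1
h(Manager) = 0.25·h(Senior) + 0.3·0 + 0.1·h(Manager) + 0.35·1
Solving: h(Senior) = 0.6406, h(Manager) = 0.5668.
Starting from Manager, the probability is 0.5668.

0.5668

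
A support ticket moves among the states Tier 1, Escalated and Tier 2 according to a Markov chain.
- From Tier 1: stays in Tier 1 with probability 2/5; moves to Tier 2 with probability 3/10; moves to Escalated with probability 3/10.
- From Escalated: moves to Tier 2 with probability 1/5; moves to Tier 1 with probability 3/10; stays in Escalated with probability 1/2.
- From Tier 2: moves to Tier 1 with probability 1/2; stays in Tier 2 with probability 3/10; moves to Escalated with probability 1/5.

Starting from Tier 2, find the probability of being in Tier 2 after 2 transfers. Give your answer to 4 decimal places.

Sum over the intermediate state after 1 transfer:
P = P(Tier 2→Tier 1)·P(Tier 1→Tier 2) + P(Tier 2→Escalated)·P(Escalated→Tier 2) + P(Tier 2→Tier 2)·P(Tier 2→Tier 2)
  = 0.5×0.3 + 0.2×0.2 + 0.3×0.3
  = 0.1500 + 0.0400 + 0.0900 = 0.2800

0.2800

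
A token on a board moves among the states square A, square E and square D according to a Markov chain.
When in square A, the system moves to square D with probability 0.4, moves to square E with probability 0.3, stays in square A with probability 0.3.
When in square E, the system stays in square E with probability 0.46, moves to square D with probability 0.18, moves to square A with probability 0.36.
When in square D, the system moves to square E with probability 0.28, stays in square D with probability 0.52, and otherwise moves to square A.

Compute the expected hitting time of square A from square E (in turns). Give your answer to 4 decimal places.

3.1609

Let t(s) be the expected number of turns to first reach square A from state s, with t(square A) = 0. Conditioning on the first turn:
t(square E) = 1 + 0.46·t(square E) + 0.18·t(square D)
t(square D) = 1 + 0.28·t(square E) + 0.52·t(square D)
Solving: t(square E) = 3.1609, t(square D) = 3.9272.
Expected turns from square E to square A: 3.1609.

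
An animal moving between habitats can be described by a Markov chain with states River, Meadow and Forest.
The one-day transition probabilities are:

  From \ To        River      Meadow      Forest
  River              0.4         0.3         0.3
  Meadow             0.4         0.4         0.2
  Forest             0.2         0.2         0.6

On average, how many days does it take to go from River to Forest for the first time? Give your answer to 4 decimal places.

3.7500

Let t(s) be the expected number of days to first reach Forest from state s, with t(Forest) = 0. Conditioning on the first day:
t(River) = 1 + 0.4·t(River) + 0.3·t(Meadow)
t(Meadow) = 1 + 0.4·t(River) + 0.4·t(Meadow)
Solving: t(River) = 3.7500, t(Meadow) = 4.1667.
Expected days from River to Forest: 3.7500.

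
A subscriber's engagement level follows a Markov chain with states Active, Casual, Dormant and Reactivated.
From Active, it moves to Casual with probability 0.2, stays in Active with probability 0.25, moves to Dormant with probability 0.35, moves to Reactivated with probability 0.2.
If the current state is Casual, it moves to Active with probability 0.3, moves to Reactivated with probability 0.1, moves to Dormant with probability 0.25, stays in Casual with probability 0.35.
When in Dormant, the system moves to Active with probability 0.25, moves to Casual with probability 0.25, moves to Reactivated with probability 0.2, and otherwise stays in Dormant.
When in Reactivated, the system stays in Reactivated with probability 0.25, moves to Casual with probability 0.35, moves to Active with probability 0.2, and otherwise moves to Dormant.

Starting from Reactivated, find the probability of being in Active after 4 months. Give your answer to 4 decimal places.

Propagate the distribution vector 4 months from Reactivated.
After 0 months: (0.0000, 0.0000, 0.0000, 1.0000)
After 1 month: (0.2000, 0.3500, 0.2000, 0.2500)
After 2 months: (0.2550, 0.3000, 0.2675, 0.1775)
After 3 months: (0.2561, 0.2850, 0.2800, 0.1789)
After 4 months: (0.2553, 0.2836, 0.2807, 0.1804)
P(in Active after 4 months) = 0.2553

0.2553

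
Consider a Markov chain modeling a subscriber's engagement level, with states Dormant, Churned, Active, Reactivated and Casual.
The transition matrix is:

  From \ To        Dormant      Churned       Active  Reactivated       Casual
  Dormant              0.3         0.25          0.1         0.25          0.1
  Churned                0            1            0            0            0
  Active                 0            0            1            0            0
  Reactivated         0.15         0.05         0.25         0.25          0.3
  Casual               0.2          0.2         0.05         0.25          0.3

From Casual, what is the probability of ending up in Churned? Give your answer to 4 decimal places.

Let h(s) be the probability of absorption at Churned starting from transient state s. Then h(Churned) = 1 and h(Active) = 0. By first-step analysis:
h(Dormant) = 0.3·h(Dormant) + 0.25·1 + 0.1·0 + 0.25·h(Reactivated) + 0.1·h(Casual)
h(Reactivated) = 0.15·h(Dormant) + 0.05·1 + 0.25·0 + 0.25·h(Reactivated) + 0.3·h(Casual)
h(Casual) = 0.2·h(Dormant) + 0.2·1 + 0.05·0 + 0.25·h(Reactivated) + 0.3·h(Casual)
Solving: h(Dormant) = 0.5980, h(Reactivated) = 0.4304, h(Casual) = 0.6103.
Starting from Casual, the probability is 0.6103.

0.6103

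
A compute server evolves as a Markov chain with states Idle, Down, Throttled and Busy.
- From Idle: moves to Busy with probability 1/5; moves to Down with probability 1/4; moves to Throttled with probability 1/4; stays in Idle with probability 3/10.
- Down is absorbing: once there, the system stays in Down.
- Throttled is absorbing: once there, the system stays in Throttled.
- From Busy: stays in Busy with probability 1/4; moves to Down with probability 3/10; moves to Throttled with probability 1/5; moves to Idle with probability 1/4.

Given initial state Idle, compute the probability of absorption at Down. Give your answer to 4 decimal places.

Let h(s) be the probability of absorption at Down starting from transient state s. Then h(Down) = 1 and h(Throttled) = 0. By first-step analysis:
h(Idle) = 0.3·h(Idle) + 0.25·1 + 0.25·0 + 0.2·h(Busy)
h(Busy) = 0.25·h(Idle) + 0.3·1 + 0.2·0 + 0.25·h(Busy)
Solving: h(Idle) = 0.5211, h(Busy) = 0.5737.
Starting from Idle, the probability is 0.5211.

0.5211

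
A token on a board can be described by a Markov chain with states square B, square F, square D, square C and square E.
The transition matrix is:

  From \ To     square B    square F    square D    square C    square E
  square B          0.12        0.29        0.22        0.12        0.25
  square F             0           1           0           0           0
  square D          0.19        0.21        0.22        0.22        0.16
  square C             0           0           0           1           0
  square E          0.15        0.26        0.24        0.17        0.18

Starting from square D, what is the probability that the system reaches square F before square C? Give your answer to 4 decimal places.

0.5453

Let h(s) be the probability of absorption at square F starting from transient state s. Then h(square F) = 1 and h(square C) = 0. By first-step analysis:
h(square B) = 0.12·h(square B) + 0.29·1 + 0.22·h(square D) + 0.12·0 + 0.25·h(square E)
h(square D) = 0.19·h(square B) + 0.21·1 + 0.22·h(square D) + 0.22·0 + 0.16·h(square E)
h(square E) = 0.15·h(square B) + 0.26·1 + 0.24·h(square D) + 0.17·0 + 0.18·h(square E)
Solving: h(square B) = 0.6343, h(square D) = 0.5453, h(square E) = 0.5927.
Starting from square D, the probability is 0.5453.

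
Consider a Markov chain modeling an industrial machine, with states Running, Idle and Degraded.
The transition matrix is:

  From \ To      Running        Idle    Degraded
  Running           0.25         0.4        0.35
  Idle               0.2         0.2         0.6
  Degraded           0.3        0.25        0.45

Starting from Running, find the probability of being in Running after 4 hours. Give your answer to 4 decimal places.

0.2596

Propagate the distribution vector 4 hours from Running.
After 0 hours: (1.0000, 0.0000, 0.0000)
After 1 hour: (0.2500, 0.4000, 0.3500)
After 2 hours: (0.2475, 0.2675, 0.4850)
After 3 hours: (0.2609, 0.2738, 0.4654)
After 4 hours: (0.2596, 0.2754, 0.4650)
P(in Running after 4 hours) = 0.2596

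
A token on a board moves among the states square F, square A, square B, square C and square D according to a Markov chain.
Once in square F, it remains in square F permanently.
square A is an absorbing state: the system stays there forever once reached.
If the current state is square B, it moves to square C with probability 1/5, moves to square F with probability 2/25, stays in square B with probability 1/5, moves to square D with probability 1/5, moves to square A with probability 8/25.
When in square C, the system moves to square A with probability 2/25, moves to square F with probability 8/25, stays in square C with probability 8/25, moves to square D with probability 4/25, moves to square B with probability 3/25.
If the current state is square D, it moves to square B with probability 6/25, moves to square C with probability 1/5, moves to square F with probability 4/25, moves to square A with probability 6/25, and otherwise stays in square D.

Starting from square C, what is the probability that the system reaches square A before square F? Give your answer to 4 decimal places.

0.3577

Let h(s) be the probability of absorption at square A starting from transient state s. Then h(square A) = 1 and h(square F) = 0. By first-step analysis:
h(square B) = 0.08·0 + 0.32·1 + 0.2·h(square B) + 0.2·h(square C) + 0.2·h(square D)
h(square C) = 0.32·0 + 0.08·1 + 0.12·h(square B) + 0.32·h(square C) + 0.16·h(square D)
h(square D) = 0.16·0 + 0.24·1 + 0.24·h(square B) + 0.2·h(square C) + 0.16·h(square D)
Solving: h(square B) = 0.6269, h(square C) = 0.3577, h(square D) = 0.5500.
Starting from square C, the probability is 0.3577.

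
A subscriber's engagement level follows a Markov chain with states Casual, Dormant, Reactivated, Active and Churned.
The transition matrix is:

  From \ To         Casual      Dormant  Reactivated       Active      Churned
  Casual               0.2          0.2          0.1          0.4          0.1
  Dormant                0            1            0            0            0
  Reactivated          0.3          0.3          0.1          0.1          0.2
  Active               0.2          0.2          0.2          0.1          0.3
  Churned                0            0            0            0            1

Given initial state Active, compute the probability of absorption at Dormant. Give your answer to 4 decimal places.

Let h(s) be the probability of absorption at Dormant starting from transient state s. Then h(Dormant) = 1 and h(Churned) = 0. By first-step analysis:
h(Casual) = 0.2·h(Casual) + 0.2·1 + 0.1·h(Reactivated) + 0.4·h(Active) + 0.1·0
h(Reactivated) = 0.3·h(Casual) + 0.3·1 + 0.1·h(Reactivated) + 0.1·h(Active) + 0.2·0
h(Active) = 0.2·h(Casual) + 0.2·1 + 0.2·h(Reactivated) + 0.1·h(Active) + 0.3·0
Solving: h(Casual) = 0.5582, h(Reactivated) = 0.5720, h(Active) = 0.4734.
Starting from Active, the probability is 0.4734.

0.4734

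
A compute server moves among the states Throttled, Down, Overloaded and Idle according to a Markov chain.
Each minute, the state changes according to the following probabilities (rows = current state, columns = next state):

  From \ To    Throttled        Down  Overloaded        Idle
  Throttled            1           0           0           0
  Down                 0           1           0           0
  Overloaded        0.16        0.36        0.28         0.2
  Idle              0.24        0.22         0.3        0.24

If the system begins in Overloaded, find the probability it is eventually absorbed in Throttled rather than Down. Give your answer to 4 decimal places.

0.3481

Let h(s) be the probability of absorption at Throttled starting from transient state s. Then h(Throttled) = 1 and h(Down) = 0. By first-step analysis:
h(Overloaded) = 0.16·1 + 0.36·0 + 0.28·h(Overloaded) + 0.2·h(Idle)
h(Idle) = 0.24·1 + 0.22·0 + 0.3·h(Overloaded) + 0.24·h(Idle)
Solving: h(Overloaded) = 0.3481, h(Idle) = 0.4532.
Starting from Overloaded, the probability is 0.3481.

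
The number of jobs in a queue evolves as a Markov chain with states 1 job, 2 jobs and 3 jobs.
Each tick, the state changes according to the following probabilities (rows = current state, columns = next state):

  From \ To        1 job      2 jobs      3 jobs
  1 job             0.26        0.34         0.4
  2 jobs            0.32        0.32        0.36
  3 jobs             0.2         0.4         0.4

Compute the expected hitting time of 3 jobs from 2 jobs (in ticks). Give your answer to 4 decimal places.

Let t(s) be the expected number of ticks to first reach 3 jobs from state s, with t(3 jobs) = 0. Conditioning on the first tick:
t(1 job) = 1 + 0.26·t(1 job) + 0.34·t(2 jobs)
t(2 jobs) = 1 + 0.32·t(1 job) + 0.32·t(2 jobs)
Solving: t(1 job) = 2.5862, t(2 jobs) = 2.6876.
Expected ticks from 2 jobs to 3 jobs: 2.6876.

2.6876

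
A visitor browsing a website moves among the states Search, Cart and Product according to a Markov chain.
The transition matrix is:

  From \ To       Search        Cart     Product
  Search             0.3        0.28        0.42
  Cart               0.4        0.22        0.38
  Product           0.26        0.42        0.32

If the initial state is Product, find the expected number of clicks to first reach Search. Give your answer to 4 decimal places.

3.2362

Let t(s) be the expected number of clicks to first reach Search from state s, with t(Search) = 0. Conditioning on the first click:
t(Cart) = 1 + 0.22·t(Cart) + 0.38·t(Product)
t(Product) = 1 + 0.42·t(Cart) + 0.32·t(Product)
Solving: t(Cart) = 2.8587, t(Product) = 3.2362.
Expected clicks from Product to Search: 3.2362.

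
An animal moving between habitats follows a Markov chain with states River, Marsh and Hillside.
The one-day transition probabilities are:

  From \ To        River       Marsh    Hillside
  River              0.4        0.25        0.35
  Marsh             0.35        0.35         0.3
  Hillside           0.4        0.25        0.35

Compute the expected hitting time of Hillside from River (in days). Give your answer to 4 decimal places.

2.9752

Let t(s) be the expected number of days to first reach Hillside from state s, with t(Hillside) = 0. Conditioning on the first day:
t(River) = 1 + 0.4·t(River) + 0.25·t(Marsh)
t(Marsh) = 1 + 0.35·t(River) + 0.35·t(Marsh)
Solving: t(River) = 2.9752, t(Marsh) = 3.1405.
Expected days from River to Hillside: 2.9752.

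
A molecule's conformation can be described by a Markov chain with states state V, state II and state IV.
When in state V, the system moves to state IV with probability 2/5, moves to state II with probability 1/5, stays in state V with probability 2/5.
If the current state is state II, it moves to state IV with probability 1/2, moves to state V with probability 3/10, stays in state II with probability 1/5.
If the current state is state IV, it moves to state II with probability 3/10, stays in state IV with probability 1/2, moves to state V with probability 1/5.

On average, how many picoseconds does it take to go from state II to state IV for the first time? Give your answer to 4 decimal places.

Let t(s) be the expected number of picoseconds to first reach state IV from state s, with t(state IV) = 0. Conditioning on the first picosecond:
t(state V) = 1 + 0.4·t(state V) + 0.2·t(state II)
t(state II) = 1 + 0.3·t(state V) + 0.2·t(state II)
Solving: t(state V) = 2.3810, t(state II) = 2.1429.
Expected picoseconds from state II to state IV: 2.1429.

2.1429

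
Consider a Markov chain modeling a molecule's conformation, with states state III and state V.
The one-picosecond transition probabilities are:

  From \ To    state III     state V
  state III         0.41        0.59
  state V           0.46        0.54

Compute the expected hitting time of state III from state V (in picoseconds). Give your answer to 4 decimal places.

2.1739

Let t(s) be the expected number of picoseconds to first reach state III from state s, with t(state III) = 0. Conditioning on the first picosecond:
t(state V) = 1 + 0.54·t(state V)
Solving: t(state V) = 2.1739.
Expected picoseconds from state V to state III: 2.1739.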